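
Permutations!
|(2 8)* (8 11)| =|(2 11 8)| =3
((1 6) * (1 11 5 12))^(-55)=(12)=[0, 1, 2, 3, 4, 5, 6, 7, 8, 9, 10, 11, 12]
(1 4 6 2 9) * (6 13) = (1 4 13 6 2 9) = [0, 4, 9, 3, 13, 5, 2, 7, 8, 1, 10, 11, 12, 6]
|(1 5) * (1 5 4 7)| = 3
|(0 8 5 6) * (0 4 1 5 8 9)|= |(0 9)(1 5 6 4)|= 4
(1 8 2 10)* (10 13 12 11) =(1 8 2 13 12 11 10) =[0, 8, 13, 3, 4, 5, 6, 7, 2, 9, 1, 10, 11, 12]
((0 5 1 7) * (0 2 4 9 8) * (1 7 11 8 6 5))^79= (0 8 11 1)(2 4 9 6 5 7)= [8, 0, 4, 3, 9, 7, 5, 2, 11, 6, 10, 1]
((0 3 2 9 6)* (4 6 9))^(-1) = (9)(0 6 4 2 3) = [6, 1, 3, 0, 2, 5, 4, 7, 8, 9]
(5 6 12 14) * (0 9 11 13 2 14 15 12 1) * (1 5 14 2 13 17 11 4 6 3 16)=(0 9 4 6 5 3 16 1)(11 17)(12 15)=[9, 0, 2, 16, 6, 3, 5, 7, 8, 4, 10, 17, 15, 13, 14, 12, 1, 11]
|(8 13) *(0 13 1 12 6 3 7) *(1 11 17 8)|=|(0 13 1 12 6 3 7)(8 11 17)|=21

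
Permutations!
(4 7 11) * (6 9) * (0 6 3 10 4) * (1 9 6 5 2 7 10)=[5, 9, 7, 1, 10, 2, 6, 11, 8, 3, 4, 0]=(0 5 2 7 11)(1 9 3)(4 10)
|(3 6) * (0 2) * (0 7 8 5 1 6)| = |(0 2 7 8 5 1 6 3)| = 8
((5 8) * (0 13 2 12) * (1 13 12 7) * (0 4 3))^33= [12, 13, 7, 0, 3, 8, 6, 1, 5, 9, 10, 11, 4, 2]= (0 12 4 3)(1 13 2 7)(5 8)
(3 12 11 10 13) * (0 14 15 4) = [14, 1, 2, 12, 0, 5, 6, 7, 8, 9, 13, 10, 11, 3, 15, 4] = (0 14 15 4)(3 12 11 10 13)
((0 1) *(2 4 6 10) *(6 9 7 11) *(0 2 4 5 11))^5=(0 6)(1 10)(2 4)(5 9)(7 11)=[6, 10, 4, 3, 2, 9, 0, 11, 8, 5, 1, 7]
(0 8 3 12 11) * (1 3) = [8, 3, 2, 12, 4, 5, 6, 7, 1, 9, 10, 0, 11] = (0 8 1 3 12 11)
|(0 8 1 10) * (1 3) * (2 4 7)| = |(0 8 3 1 10)(2 4 7)| = 15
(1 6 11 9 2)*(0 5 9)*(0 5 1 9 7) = (0 1 6 11 5 7)(2 9) = [1, 6, 9, 3, 4, 7, 11, 0, 8, 2, 10, 5]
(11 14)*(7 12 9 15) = (7 12 9 15)(11 14) = [0, 1, 2, 3, 4, 5, 6, 12, 8, 15, 10, 14, 9, 13, 11, 7]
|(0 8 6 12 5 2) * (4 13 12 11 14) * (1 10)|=|(0 8 6 11 14 4 13 12 5 2)(1 10)|=10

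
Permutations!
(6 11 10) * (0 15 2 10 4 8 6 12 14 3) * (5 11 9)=(0 15 2 10 12 14 3)(4 8 6 9 5 11)=[15, 1, 10, 0, 8, 11, 9, 7, 6, 5, 12, 4, 14, 13, 3, 2]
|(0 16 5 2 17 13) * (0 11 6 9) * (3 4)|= |(0 16 5 2 17 13 11 6 9)(3 4)|= 18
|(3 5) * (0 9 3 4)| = |(0 9 3 5 4)| = 5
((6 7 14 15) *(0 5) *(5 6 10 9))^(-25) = [5, 1, 2, 3, 4, 9, 0, 6, 8, 10, 15, 11, 12, 13, 7, 14] = (0 5 9 10 15 14 7 6)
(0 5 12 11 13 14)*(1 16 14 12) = (0 5 1 16 14)(11 13 12) = [5, 16, 2, 3, 4, 1, 6, 7, 8, 9, 10, 13, 11, 12, 0, 15, 14]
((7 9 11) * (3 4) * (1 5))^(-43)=[0, 5, 2, 4, 3, 1, 6, 11, 8, 7, 10, 9]=(1 5)(3 4)(7 11 9)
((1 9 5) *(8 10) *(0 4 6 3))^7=(0 3 6 4)(1 9 5)(8 10)=[3, 9, 2, 6, 0, 1, 4, 7, 10, 5, 8]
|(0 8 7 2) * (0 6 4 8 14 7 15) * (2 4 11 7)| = |(0 14 2 6 11 7 4 8 15)| = 9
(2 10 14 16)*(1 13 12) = [0, 13, 10, 3, 4, 5, 6, 7, 8, 9, 14, 11, 1, 12, 16, 15, 2] = (1 13 12)(2 10 14 16)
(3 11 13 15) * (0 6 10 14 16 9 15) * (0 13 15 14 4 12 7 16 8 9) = (0 6 10 4 12 7 16)(3 11 15)(8 9 14) = [6, 1, 2, 11, 12, 5, 10, 16, 9, 14, 4, 15, 7, 13, 8, 3, 0]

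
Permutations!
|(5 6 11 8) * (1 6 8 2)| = |(1 6 11 2)(5 8)| = 4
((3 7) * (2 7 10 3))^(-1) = (2 7)(3 10) = [0, 1, 7, 10, 4, 5, 6, 2, 8, 9, 3]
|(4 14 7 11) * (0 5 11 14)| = 4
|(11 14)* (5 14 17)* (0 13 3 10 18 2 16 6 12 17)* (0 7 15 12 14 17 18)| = |(0 13 3 10)(2 16 6 14 11 7 15 12 18)(5 17)| = 36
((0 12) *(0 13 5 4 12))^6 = (4 13)(5 12) = [0, 1, 2, 3, 13, 12, 6, 7, 8, 9, 10, 11, 5, 4]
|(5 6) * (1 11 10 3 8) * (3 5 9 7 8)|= |(1 11 10 5 6 9 7 8)|= 8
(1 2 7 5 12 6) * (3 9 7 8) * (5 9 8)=(1 2 5 12 6)(3 8)(7 9)=[0, 2, 5, 8, 4, 12, 1, 9, 3, 7, 10, 11, 6]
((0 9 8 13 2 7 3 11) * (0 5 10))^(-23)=(0 11 2 9 5 7 8 10 3 13)=[11, 1, 9, 13, 4, 7, 6, 8, 10, 5, 3, 2, 12, 0]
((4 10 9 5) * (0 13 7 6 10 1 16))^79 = (0 16 1 4 5 9 10 6 7 13) = [16, 4, 2, 3, 5, 9, 7, 13, 8, 10, 6, 11, 12, 0, 14, 15, 1]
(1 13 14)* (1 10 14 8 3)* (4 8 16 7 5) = [0, 13, 2, 1, 8, 4, 6, 5, 3, 9, 14, 11, 12, 16, 10, 15, 7] = (1 13 16 7 5 4 8 3)(10 14)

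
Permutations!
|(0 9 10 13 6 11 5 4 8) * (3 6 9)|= 21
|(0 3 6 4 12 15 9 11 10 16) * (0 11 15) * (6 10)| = 8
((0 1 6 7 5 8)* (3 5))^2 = [6, 7, 2, 8, 4, 0, 3, 5, 1] = (0 6 3 8 1 7 5)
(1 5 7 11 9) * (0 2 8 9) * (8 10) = (0 2 10 8 9 1 5 7 11) = [2, 5, 10, 3, 4, 7, 6, 11, 9, 1, 8, 0]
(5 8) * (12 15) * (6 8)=(5 6 8)(12 15)=[0, 1, 2, 3, 4, 6, 8, 7, 5, 9, 10, 11, 15, 13, 14, 12]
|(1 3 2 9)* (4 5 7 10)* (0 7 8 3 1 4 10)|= 6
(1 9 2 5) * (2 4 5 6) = (1 9 4 5)(2 6) = [0, 9, 6, 3, 5, 1, 2, 7, 8, 4]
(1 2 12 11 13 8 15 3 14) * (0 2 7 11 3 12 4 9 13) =(0 2 4 9 13 8 15 12 3 14 1 7 11) =[2, 7, 4, 14, 9, 5, 6, 11, 15, 13, 10, 0, 3, 8, 1, 12]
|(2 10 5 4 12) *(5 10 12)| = |(2 12)(4 5)| = 2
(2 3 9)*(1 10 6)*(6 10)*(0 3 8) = (10)(0 3 9 2 8)(1 6) = [3, 6, 8, 9, 4, 5, 1, 7, 0, 2, 10]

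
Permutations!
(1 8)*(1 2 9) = [0, 8, 9, 3, 4, 5, 6, 7, 2, 1] = (1 8 2 9)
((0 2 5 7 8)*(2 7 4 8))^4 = (0 4 2)(5 7 8) = [4, 1, 0, 3, 2, 7, 6, 8, 5]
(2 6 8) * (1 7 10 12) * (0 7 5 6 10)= (0 7)(1 5 6 8 2 10 12)= [7, 5, 10, 3, 4, 6, 8, 0, 2, 9, 12, 11, 1]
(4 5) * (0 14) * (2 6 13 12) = (0 14)(2 6 13 12)(4 5) = [14, 1, 6, 3, 5, 4, 13, 7, 8, 9, 10, 11, 2, 12, 0]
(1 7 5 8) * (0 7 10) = (0 7 5 8 1 10) = [7, 10, 2, 3, 4, 8, 6, 5, 1, 9, 0]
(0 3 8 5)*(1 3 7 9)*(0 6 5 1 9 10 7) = (1 3 8)(5 6)(7 10) = [0, 3, 2, 8, 4, 6, 5, 10, 1, 9, 7]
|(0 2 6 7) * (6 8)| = 5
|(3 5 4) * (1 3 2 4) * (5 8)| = 4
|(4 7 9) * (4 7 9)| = |(4 9 7)| = 3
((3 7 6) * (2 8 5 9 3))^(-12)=(2 5 3 6 8 9 7)=[0, 1, 5, 6, 4, 3, 8, 2, 9, 7]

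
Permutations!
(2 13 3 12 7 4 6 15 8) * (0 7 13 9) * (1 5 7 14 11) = (0 14 11 1 5 7 4 6 15 8 2 9)(3 12 13) = [14, 5, 9, 12, 6, 7, 15, 4, 2, 0, 10, 1, 13, 3, 11, 8]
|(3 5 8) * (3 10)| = 4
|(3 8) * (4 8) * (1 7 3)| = |(1 7 3 4 8)| = 5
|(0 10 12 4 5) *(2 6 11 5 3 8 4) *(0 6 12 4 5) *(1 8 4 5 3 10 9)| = 10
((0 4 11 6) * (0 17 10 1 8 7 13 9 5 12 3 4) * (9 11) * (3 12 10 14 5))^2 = (1 7 11 17 5)(3 9 4)(6 14 10 8 13) = [0, 7, 2, 9, 3, 1, 14, 11, 13, 4, 8, 17, 12, 6, 10, 15, 16, 5]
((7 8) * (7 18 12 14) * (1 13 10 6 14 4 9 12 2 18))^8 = (18)(1 13 10 6 14 7 8)(4 12 9) = [0, 13, 2, 3, 12, 5, 14, 8, 1, 4, 6, 11, 9, 10, 7, 15, 16, 17, 18]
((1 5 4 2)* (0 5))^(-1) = (0 1 2 4 5) = [1, 2, 4, 3, 5, 0]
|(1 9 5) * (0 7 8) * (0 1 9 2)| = |(0 7 8 1 2)(5 9)| = 10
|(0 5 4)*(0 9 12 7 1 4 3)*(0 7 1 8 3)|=12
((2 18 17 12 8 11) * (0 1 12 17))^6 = [18, 0, 11, 3, 4, 5, 6, 7, 12, 9, 10, 8, 1, 13, 14, 15, 16, 17, 2] = (0 18 2 11 8 12 1)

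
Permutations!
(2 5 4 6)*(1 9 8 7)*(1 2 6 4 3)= (1 9 8 7 2 5 3)= [0, 9, 5, 1, 4, 3, 6, 2, 7, 8]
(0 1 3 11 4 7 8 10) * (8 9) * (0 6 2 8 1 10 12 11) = (0 10 6 2 8 12 11 4 7 9 1 3) = [10, 3, 8, 0, 7, 5, 2, 9, 12, 1, 6, 4, 11]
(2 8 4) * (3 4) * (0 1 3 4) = (0 1 3)(2 8 4) = [1, 3, 8, 0, 2, 5, 6, 7, 4]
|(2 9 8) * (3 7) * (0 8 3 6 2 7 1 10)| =|(0 8 7 6 2 9 3 1 10)| =9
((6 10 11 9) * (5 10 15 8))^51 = [0, 1, 2, 3, 4, 11, 8, 7, 10, 15, 9, 6, 12, 13, 14, 5] = (5 11 6 8 10 9 15)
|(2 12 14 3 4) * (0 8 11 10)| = 20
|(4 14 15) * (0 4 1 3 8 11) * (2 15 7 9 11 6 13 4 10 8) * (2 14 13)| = |(0 10 8 6 2 15 1 3 14 7 9 11)(4 13)| = 12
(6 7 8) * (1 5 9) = (1 5 9)(6 7 8) = [0, 5, 2, 3, 4, 9, 7, 8, 6, 1]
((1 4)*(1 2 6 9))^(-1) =(1 9 6 2 4) =[0, 9, 4, 3, 1, 5, 2, 7, 8, 6]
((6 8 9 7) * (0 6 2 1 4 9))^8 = [8, 7, 9, 3, 2, 5, 0, 4, 6, 1] = (0 8 6)(1 7 4 2 9)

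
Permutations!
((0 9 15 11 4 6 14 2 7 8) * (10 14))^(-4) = (0 14 11 8 10 15 7 6 9 2 4) = [14, 1, 4, 3, 0, 5, 9, 6, 10, 2, 15, 8, 12, 13, 11, 7]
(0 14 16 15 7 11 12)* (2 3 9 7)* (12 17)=(0 14 16 15 2 3 9 7 11 17 12)=[14, 1, 3, 9, 4, 5, 6, 11, 8, 7, 10, 17, 0, 13, 16, 2, 15, 12]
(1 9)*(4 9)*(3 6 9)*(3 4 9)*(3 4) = (1 9)(3 6 4) = [0, 9, 2, 6, 3, 5, 4, 7, 8, 1]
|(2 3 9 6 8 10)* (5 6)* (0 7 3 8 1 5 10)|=|(0 7 3 9 10 2 8)(1 5 6)|=21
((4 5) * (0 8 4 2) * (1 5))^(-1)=[2, 4, 5, 3, 8, 1, 6, 7, 0]=(0 2 5 1 4 8)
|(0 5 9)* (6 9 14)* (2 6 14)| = 5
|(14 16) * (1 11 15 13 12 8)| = |(1 11 15 13 12 8)(14 16)| = 6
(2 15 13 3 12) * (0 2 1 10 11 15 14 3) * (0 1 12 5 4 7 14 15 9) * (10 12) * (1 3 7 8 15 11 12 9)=(0 2 11 1 9)(3 5 4 8 15 13)(7 14)(10 12)=[2, 9, 11, 5, 8, 4, 6, 14, 15, 0, 12, 1, 10, 3, 7, 13]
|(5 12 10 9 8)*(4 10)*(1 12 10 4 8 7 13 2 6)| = 10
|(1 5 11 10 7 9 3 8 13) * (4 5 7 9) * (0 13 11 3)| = 11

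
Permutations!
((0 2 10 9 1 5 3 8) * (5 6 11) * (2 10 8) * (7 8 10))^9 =(1 6 11 5 3 2 10 9) =[0, 6, 10, 2, 4, 3, 11, 7, 8, 1, 9, 5]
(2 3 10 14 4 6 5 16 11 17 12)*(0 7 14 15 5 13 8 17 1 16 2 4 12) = [7, 16, 3, 10, 6, 2, 13, 14, 17, 9, 15, 1, 4, 8, 12, 5, 11, 0] = (0 7 14 12 4 6 13 8 17)(1 16 11)(2 3 10 15 5)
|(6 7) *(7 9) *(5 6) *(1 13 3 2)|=4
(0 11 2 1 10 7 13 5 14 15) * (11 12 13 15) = (0 12 13 5 14 11 2 1 10 7 15) = [12, 10, 1, 3, 4, 14, 6, 15, 8, 9, 7, 2, 13, 5, 11, 0]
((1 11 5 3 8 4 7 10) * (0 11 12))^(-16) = (0 8 1 5 7)(3 10 11 4 12) = [8, 5, 2, 10, 12, 7, 6, 0, 1, 9, 11, 4, 3]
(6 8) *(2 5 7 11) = (2 5 7 11)(6 8) = [0, 1, 5, 3, 4, 7, 8, 11, 6, 9, 10, 2]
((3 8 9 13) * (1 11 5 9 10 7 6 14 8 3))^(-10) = (14) = [0, 1, 2, 3, 4, 5, 6, 7, 8, 9, 10, 11, 12, 13, 14]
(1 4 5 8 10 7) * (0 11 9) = [11, 4, 2, 3, 5, 8, 6, 1, 10, 0, 7, 9] = (0 11 9)(1 4 5 8 10 7)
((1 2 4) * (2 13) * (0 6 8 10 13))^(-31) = (0 6 8 10 13 2 4 1) = [6, 0, 4, 3, 1, 5, 8, 7, 10, 9, 13, 11, 12, 2]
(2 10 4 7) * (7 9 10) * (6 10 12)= [0, 1, 7, 3, 9, 5, 10, 2, 8, 12, 4, 11, 6]= (2 7)(4 9 12 6 10)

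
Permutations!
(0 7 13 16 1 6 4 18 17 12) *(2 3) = (0 7 13 16 1 6 4 18 17 12)(2 3) = [7, 6, 3, 2, 18, 5, 4, 13, 8, 9, 10, 11, 0, 16, 14, 15, 1, 12, 17]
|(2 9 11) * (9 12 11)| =3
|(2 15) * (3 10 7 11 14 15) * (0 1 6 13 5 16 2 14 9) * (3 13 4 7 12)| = 84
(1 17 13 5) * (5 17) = (1 5)(13 17) = [0, 5, 2, 3, 4, 1, 6, 7, 8, 9, 10, 11, 12, 17, 14, 15, 16, 13]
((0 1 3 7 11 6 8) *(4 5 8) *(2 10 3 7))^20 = (0 6)(1 4)(2 3 10)(5 7)(8 11) = [6, 4, 3, 10, 1, 7, 0, 5, 11, 9, 2, 8]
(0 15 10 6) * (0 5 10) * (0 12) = (0 15 12)(5 10 6) = [15, 1, 2, 3, 4, 10, 5, 7, 8, 9, 6, 11, 0, 13, 14, 12]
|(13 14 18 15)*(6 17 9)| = |(6 17 9)(13 14 18 15)| = 12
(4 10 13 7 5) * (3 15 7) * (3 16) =(3 15 7 5 4 10 13 16) =[0, 1, 2, 15, 10, 4, 6, 5, 8, 9, 13, 11, 12, 16, 14, 7, 3]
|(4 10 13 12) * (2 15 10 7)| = |(2 15 10 13 12 4 7)| = 7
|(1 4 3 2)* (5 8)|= 4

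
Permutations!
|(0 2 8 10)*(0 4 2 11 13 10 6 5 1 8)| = 12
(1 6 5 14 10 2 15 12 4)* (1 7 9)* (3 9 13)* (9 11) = (1 6 5 14 10 2 15 12 4 7 13 3 11 9) = [0, 6, 15, 11, 7, 14, 5, 13, 8, 1, 2, 9, 4, 3, 10, 12]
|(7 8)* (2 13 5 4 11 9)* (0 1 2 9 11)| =6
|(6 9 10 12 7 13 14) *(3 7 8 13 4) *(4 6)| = |(3 7 6 9 10 12 8 13 14 4)| = 10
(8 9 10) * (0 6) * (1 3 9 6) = (0 1 3 9 10 8 6) = [1, 3, 2, 9, 4, 5, 0, 7, 6, 10, 8]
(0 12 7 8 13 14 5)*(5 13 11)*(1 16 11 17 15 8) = (0 12 7 1 16 11 5)(8 17 15)(13 14) = [12, 16, 2, 3, 4, 0, 6, 1, 17, 9, 10, 5, 7, 14, 13, 8, 11, 15]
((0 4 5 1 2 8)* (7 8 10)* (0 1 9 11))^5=(11)=[0, 1, 2, 3, 4, 5, 6, 7, 8, 9, 10, 11]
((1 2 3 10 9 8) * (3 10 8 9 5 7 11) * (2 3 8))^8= [0, 1, 2, 3, 4, 5, 6, 7, 8, 9, 10, 11]= (11)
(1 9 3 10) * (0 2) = (0 2)(1 9 3 10) = [2, 9, 0, 10, 4, 5, 6, 7, 8, 3, 1]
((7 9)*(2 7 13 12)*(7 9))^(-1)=[0, 1, 12, 3, 4, 5, 6, 7, 8, 2, 10, 11, 13, 9]=(2 12 13 9)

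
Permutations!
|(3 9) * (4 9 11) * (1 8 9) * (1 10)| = |(1 8 9 3 11 4 10)| = 7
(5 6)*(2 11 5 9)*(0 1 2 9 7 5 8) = (0 1 2 11 8)(5 6 7) = [1, 2, 11, 3, 4, 6, 7, 5, 0, 9, 10, 8]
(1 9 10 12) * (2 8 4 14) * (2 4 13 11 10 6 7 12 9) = [0, 2, 8, 3, 14, 5, 7, 12, 13, 6, 9, 10, 1, 11, 4] = (1 2 8 13 11 10 9 6 7 12)(4 14)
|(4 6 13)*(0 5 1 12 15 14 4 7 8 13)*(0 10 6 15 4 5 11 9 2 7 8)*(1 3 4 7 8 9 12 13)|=20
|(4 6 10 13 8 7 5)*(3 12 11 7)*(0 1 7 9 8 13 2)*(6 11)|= |(13)(0 1 7 5 4 11 9 8 3 12 6 10 2)|= 13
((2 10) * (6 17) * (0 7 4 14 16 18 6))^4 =(0 16)(4 6)(7 18)(14 17) =[16, 1, 2, 3, 6, 5, 4, 18, 8, 9, 10, 11, 12, 13, 17, 15, 0, 14, 7]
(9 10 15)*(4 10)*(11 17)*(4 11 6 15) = (4 10)(6 15 9 11 17) = [0, 1, 2, 3, 10, 5, 15, 7, 8, 11, 4, 17, 12, 13, 14, 9, 16, 6]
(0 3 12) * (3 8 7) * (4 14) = (0 8 7 3 12)(4 14) = [8, 1, 2, 12, 14, 5, 6, 3, 7, 9, 10, 11, 0, 13, 4]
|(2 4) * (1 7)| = |(1 7)(2 4)| = 2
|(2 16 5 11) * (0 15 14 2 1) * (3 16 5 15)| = 9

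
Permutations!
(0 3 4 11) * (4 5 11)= (0 3 5 11)= [3, 1, 2, 5, 4, 11, 6, 7, 8, 9, 10, 0]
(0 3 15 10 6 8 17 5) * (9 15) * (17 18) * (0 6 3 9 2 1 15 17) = [9, 15, 1, 2, 4, 6, 8, 7, 18, 17, 3, 11, 12, 13, 14, 10, 16, 5, 0] = (0 9 17 5 6 8 18)(1 15 10 3 2)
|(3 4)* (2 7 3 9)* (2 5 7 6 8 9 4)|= |(2 6 8 9 5 7 3)|= 7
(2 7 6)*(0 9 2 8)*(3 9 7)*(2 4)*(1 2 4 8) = (0 7 6 1 2 3 9 8) = [7, 2, 3, 9, 4, 5, 1, 6, 0, 8]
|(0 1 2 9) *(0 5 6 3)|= 7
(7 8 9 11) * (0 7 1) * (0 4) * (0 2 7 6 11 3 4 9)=(0 6 11 1 9 3 4 2 7 8)=[6, 9, 7, 4, 2, 5, 11, 8, 0, 3, 10, 1]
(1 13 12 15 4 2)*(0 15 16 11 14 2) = [15, 13, 1, 3, 0, 5, 6, 7, 8, 9, 10, 14, 16, 12, 2, 4, 11] = (0 15 4)(1 13 12 16 11 14 2)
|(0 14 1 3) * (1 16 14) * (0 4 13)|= 10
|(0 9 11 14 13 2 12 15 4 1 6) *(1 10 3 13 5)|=7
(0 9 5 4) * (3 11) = [9, 1, 2, 11, 0, 4, 6, 7, 8, 5, 10, 3] = (0 9 5 4)(3 11)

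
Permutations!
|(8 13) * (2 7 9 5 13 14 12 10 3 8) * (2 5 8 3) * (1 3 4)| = 42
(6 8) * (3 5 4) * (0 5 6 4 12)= (0 5 12)(3 6 8 4)= [5, 1, 2, 6, 3, 12, 8, 7, 4, 9, 10, 11, 0]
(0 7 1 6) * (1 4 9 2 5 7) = [1, 6, 5, 3, 9, 7, 0, 4, 8, 2] = (0 1 6)(2 5 7 4 9)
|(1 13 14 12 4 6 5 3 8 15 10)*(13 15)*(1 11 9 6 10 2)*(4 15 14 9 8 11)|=70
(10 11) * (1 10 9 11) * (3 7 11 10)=(1 3 7 11 9 10)=[0, 3, 2, 7, 4, 5, 6, 11, 8, 10, 1, 9]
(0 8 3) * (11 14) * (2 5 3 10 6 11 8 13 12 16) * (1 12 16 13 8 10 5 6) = (0 8 5 3)(1 12 13 16 2 6 11 14 10) = [8, 12, 6, 0, 4, 3, 11, 7, 5, 9, 1, 14, 13, 16, 10, 15, 2]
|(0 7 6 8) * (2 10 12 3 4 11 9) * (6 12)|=|(0 7 12 3 4 11 9 2 10 6 8)|=11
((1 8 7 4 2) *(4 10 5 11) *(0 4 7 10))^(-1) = (0 7 11 5 10 8 1 2 4) = [7, 2, 4, 3, 0, 10, 6, 11, 1, 9, 8, 5]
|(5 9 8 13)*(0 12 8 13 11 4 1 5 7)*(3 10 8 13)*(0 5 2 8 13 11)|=|(0 12 11 4 1 2 8)(3 10 13 7 5 9)|=42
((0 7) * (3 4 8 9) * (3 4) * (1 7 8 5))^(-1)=[7, 5, 2, 3, 9, 4, 6, 1, 0, 8]=(0 7 1 5 4 9 8)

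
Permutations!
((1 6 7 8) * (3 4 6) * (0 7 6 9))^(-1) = (0 9 4 3 1 8 7) = [9, 8, 2, 1, 3, 5, 6, 0, 7, 4]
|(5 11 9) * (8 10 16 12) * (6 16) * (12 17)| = 6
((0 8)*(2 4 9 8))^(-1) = (0 8 9 4 2) = [8, 1, 0, 3, 2, 5, 6, 7, 9, 4]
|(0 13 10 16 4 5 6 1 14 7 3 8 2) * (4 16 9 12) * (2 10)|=33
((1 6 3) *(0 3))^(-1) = [6, 3, 2, 0, 4, 5, 1] = (0 6 1 3)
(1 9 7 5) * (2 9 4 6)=(1 4 6 2 9 7 5)=[0, 4, 9, 3, 6, 1, 2, 5, 8, 7]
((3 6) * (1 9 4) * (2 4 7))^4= (1 4 2 7 9)= [0, 4, 7, 3, 2, 5, 6, 9, 8, 1]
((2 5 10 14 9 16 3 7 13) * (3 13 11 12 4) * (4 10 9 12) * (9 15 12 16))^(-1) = [0, 1, 13, 4, 11, 2, 6, 3, 8, 9, 12, 7, 15, 16, 10, 5, 14] = (2 13 16 14 10 12 15 5)(3 4 11 7)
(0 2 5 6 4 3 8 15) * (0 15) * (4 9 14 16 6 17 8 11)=(0 2 5 17 8)(3 11 4)(6 9 14 16)=[2, 1, 5, 11, 3, 17, 9, 7, 0, 14, 10, 4, 12, 13, 16, 15, 6, 8]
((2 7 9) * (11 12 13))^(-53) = (2 7 9)(11 12 13) = [0, 1, 7, 3, 4, 5, 6, 9, 8, 2, 10, 12, 13, 11]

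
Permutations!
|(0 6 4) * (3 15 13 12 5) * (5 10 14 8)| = |(0 6 4)(3 15 13 12 10 14 8 5)| = 24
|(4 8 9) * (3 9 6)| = 5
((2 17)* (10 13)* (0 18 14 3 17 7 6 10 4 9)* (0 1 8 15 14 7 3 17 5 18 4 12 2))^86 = (0 14 8 9)(1 4 17 15)(2 6 3 10 5 13 18 12 7) = [14, 4, 6, 10, 17, 13, 3, 2, 9, 0, 5, 11, 7, 18, 8, 1, 16, 15, 12]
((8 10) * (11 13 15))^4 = (11 13 15) = [0, 1, 2, 3, 4, 5, 6, 7, 8, 9, 10, 13, 12, 15, 14, 11]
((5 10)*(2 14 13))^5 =(2 13 14)(5 10) =[0, 1, 13, 3, 4, 10, 6, 7, 8, 9, 5, 11, 12, 14, 2]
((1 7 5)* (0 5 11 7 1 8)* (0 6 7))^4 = (0 7 8)(5 11 6) = [7, 1, 2, 3, 4, 11, 5, 8, 0, 9, 10, 6]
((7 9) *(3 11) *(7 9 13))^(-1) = (3 11)(7 13) = [0, 1, 2, 11, 4, 5, 6, 13, 8, 9, 10, 3, 12, 7]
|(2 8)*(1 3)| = 2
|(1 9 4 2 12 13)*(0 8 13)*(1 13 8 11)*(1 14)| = |(0 11 14 1 9 4 2 12)| = 8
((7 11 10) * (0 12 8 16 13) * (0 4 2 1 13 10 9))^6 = [11, 4, 13, 3, 1, 5, 6, 16, 0, 7, 8, 10, 9, 2, 14, 15, 12] = (0 11 10 8)(1 4)(2 13)(7 16 12 9)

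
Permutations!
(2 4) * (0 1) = (0 1)(2 4) = [1, 0, 4, 3, 2]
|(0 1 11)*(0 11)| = |(11)(0 1)| = 2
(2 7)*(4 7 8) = (2 8 4 7) = [0, 1, 8, 3, 7, 5, 6, 2, 4]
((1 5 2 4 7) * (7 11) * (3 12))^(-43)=(1 7 11 4 2 5)(3 12)=[0, 7, 5, 12, 2, 1, 6, 11, 8, 9, 10, 4, 3]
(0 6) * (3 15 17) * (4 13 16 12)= (0 6)(3 15 17)(4 13 16 12)= [6, 1, 2, 15, 13, 5, 0, 7, 8, 9, 10, 11, 4, 16, 14, 17, 12, 3]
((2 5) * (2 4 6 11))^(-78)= (2 4 11 5 6)= [0, 1, 4, 3, 11, 6, 2, 7, 8, 9, 10, 5]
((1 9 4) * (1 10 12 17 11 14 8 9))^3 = [0, 1, 2, 3, 17, 5, 6, 7, 10, 12, 11, 9, 14, 13, 4, 15, 16, 8] = (4 17 8 10 11 9 12 14)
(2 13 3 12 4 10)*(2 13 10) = (2 10 13 3 12 4) = [0, 1, 10, 12, 2, 5, 6, 7, 8, 9, 13, 11, 4, 3]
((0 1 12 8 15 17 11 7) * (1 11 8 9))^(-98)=[11, 12, 2, 3, 4, 5, 6, 0, 15, 1, 10, 7, 9, 13, 14, 17, 16, 8]=(0 11 7)(1 12 9)(8 15 17)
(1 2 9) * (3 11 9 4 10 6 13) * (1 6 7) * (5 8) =[0, 2, 4, 11, 10, 8, 13, 1, 5, 6, 7, 9, 12, 3] =(1 2 4 10 7)(3 11 9 6 13)(5 8)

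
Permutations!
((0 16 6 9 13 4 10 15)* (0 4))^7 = (0 6 13 16 9)(4 10 15) = [6, 1, 2, 3, 10, 5, 13, 7, 8, 0, 15, 11, 12, 16, 14, 4, 9]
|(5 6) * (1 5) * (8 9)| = |(1 5 6)(8 9)| = 6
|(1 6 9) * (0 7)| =6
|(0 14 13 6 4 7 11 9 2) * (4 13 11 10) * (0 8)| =6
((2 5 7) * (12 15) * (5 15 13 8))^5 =(2 5 13 15 7 8 12) =[0, 1, 5, 3, 4, 13, 6, 8, 12, 9, 10, 11, 2, 15, 14, 7]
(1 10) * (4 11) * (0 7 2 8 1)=(0 7 2 8 1 10)(4 11)=[7, 10, 8, 3, 11, 5, 6, 2, 1, 9, 0, 4]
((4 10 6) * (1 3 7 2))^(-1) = (1 2 7 3)(4 6 10) = [0, 2, 7, 1, 6, 5, 10, 3, 8, 9, 4]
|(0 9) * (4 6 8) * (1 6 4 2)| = |(0 9)(1 6 8 2)| = 4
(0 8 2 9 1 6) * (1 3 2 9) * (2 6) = (0 8 9 3 6)(1 2) = [8, 2, 1, 6, 4, 5, 0, 7, 9, 3]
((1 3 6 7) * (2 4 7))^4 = (1 4 6)(2 3 7) = [0, 4, 3, 7, 6, 5, 1, 2]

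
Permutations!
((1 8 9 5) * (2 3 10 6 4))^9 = (1 8 9 5)(2 4 6 10 3) = [0, 8, 4, 2, 6, 1, 10, 7, 9, 5, 3]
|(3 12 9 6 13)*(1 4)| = |(1 4)(3 12 9 6 13)| = 10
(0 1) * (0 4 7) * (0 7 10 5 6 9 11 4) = (0 1)(4 10 5 6 9 11) = [1, 0, 2, 3, 10, 6, 9, 7, 8, 11, 5, 4]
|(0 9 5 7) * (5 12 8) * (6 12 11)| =8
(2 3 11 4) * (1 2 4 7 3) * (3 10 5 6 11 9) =(1 2)(3 9)(5 6 11 7 10) =[0, 2, 1, 9, 4, 6, 11, 10, 8, 3, 5, 7]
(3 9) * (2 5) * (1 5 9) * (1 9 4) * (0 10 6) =(0 10 6)(1 5 2 4)(3 9) =[10, 5, 4, 9, 1, 2, 0, 7, 8, 3, 6]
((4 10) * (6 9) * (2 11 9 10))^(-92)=(2 10 9)(4 6 11)=[0, 1, 10, 3, 6, 5, 11, 7, 8, 2, 9, 4]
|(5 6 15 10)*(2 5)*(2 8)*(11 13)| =6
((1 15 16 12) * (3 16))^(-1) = (1 12 16 3 15) = [0, 12, 2, 15, 4, 5, 6, 7, 8, 9, 10, 11, 16, 13, 14, 1, 3]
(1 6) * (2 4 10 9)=[0, 6, 4, 3, 10, 5, 1, 7, 8, 2, 9]=(1 6)(2 4 10 9)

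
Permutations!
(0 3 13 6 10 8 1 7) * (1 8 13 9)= (0 3 9 1 7)(6 10 13)= [3, 7, 2, 9, 4, 5, 10, 0, 8, 1, 13, 11, 12, 6]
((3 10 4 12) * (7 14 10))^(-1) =(3 12 4 10 14 7) =[0, 1, 2, 12, 10, 5, 6, 3, 8, 9, 14, 11, 4, 13, 7]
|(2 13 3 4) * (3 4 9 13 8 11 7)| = |(2 8 11 7 3 9 13 4)| = 8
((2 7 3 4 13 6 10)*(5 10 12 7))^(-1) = (2 10 5)(3 7 12 6 13 4) = [0, 1, 10, 7, 3, 2, 13, 12, 8, 9, 5, 11, 6, 4]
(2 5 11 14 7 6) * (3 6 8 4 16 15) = [0, 1, 5, 6, 16, 11, 2, 8, 4, 9, 10, 14, 12, 13, 7, 3, 15] = (2 5 11 14 7 8 4 16 15 3 6)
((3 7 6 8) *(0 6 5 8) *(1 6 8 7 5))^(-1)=[6, 7, 2, 8, 4, 3, 1, 5, 0]=(0 6 1 7 5 3 8)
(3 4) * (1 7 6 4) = (1 7 6 4 3) = [0, 7, 2, 1, 3, 5, 4, 6]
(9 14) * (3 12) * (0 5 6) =(0 5 6)(3 12)(9 14) =[5, 1, 2, 12, 4, 6, 0, 7, 8, 14, 10, 11, 3, 13, 9]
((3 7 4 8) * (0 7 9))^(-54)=(9)=[0, 1, 2, 3, 4, 5, 6, 7, 8, 9]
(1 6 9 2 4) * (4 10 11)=(1 6 9 2 10 11 4)=[0, 6, 10, 3, 1, 5, 9, 7, 8, 2, 11, 4]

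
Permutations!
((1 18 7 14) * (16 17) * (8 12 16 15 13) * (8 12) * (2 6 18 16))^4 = (1 13 18 16 12 7 17 2 14 15 6) = [0, 13, 14, 3, 4, 5, 1, 17, 8, 9, 10, 11, 7, 18, 15, 6, 12, 2, 16]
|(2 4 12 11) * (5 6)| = 4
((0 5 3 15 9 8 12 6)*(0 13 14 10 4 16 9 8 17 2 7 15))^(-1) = (0 3 5)(2 17 9 16 4 10 14 13 6 12 8 15 7) = [3, 1, 17, 5, 10, 0, 12, 2, 15, 16, 14, 11, 8, 6, 13, 7, 4, 9]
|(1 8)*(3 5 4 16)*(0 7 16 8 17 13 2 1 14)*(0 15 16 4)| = 36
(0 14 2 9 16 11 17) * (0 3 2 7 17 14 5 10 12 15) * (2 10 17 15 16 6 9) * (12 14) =(0 5 17 3 10 14 7 15)(6 9)(11 12 16) =[5, 1, 2, 10, 4, 17, 9, 15, 8, 6, 14, 12, 16, 13, 7, 0, 11, 3]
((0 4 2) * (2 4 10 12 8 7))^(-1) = (0 2 7 8 12 10) = [2, 1, 7, 3, 4, 5, 6, 8, 12, 9, 0, 11, 10]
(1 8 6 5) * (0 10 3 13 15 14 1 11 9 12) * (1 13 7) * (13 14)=(0 10 3 7 1 8 6 5 11 9 12)(13 15)=[10, 8, 2, 7, 4, 11, 5, 1, 6, 12, 3, 9, 0, 15, 14, 13]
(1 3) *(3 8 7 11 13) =(1 8 7 11 13 3) =[0, 8, 2, 1, 4, 5, 6, 11, 7, 9, 10, 13, 12, 3]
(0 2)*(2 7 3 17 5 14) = (0 7 3 17 5 14 2) = [7, 1, 0, 17, 4, 14, 6, 3, 8, 9, 10, 11, 12, 13, 2, 15, 16, 5]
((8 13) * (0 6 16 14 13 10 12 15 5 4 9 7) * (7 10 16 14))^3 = [13, 1, 2, 3, 12, 10, 8, 14, 0, 15, 5, 11, 4, 7, 16, 9, 6] = (0 13 7 14 16 6 8)(4 12)(5 10)(9 15)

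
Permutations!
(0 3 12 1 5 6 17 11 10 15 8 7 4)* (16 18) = [3, 5, 2, 12, 0, 6, 17, 4, 7, 9, 15, 10, 1, 13, 14, 8, 18, 11, 16] = (0 3 12 1 5 6 17 11 10 15 8 7 4)(16 18)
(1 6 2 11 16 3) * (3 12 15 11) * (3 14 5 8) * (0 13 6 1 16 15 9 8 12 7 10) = (0 13 6 2 14 5 12 9 8 3 16 7 10)(11 15) = [13, 1, 14, 16, 4, 12, 2, 10, 3, 8, 0, 15, 9, 6, 5, 11, 7]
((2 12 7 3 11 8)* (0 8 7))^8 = (12)(3 7 11) = [0, 1, 2, 7, 4, 5, 6, 11, 8, 9, 10, 3, 12]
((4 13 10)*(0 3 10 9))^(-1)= (0 9 13 4 10 3)= [9, 1, 2, 0, 10, 5, 6, 7, 8, 13, 3, 11, 12, 4]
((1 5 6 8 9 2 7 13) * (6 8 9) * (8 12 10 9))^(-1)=[0, 13, 9, 3, 4, 1, 8, 2, 6, 10, 12, 11, 5, 7]=(1 13 7 2 9 10 12 5)(6 8)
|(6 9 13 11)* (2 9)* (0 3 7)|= 15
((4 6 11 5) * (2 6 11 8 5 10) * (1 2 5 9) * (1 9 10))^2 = (1 6 10 4)(2 8 5 11) = [0, 6, 8, 3, 1, 11, 10, 7, 5, 9, 4, 2]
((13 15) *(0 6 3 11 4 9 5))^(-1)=[5, 1, 2, 6, 11, 9, 0, 7, 8, 4, 10, 3, 12, 15, 14, 13]=(0 5 9 4 11 3 6)(13 15)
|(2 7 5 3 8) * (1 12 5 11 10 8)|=20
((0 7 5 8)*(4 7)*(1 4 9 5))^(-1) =(0 8 5 9)(1 7 4) =[8, 7, 2, 3, 1, 9, 6, 4, 5, 0]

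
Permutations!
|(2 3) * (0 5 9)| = 6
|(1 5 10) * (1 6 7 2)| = |(1 5 10 6 7 2)| = 6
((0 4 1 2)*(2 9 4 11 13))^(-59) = (0 11 13 2)(1 9 4) = [11, 9, 0, 3, 1, 5, 6, 7, 8, 4, 10, 13, 12, 2]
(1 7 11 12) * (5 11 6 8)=(1 7 6 8 5 11 12)=[0, 7, 2, 3, 4, 11, 8, 6, 5, 9, 10, 12, 1]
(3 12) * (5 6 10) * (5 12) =(3 5 6 10 12) =[0, 1, 2, 5, 4, 6, 10, 7, 8, 9, 12, 11, 3]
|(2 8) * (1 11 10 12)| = 4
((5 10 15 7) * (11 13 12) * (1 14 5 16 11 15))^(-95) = (1 14 5 10)(7 16 11 13 12 15) = [0, 14, 2, 3, 4, 10, 6, 16, 8, 9, 1, 13, 15, 12, 5, 7, 11]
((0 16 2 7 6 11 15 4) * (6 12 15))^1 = (0 16 2 7 12 15 4)(6 11) = [16, 1, 7, 3, 0, 5, 11, 12, 8, 9, 10, 6, 15, 13, 14, 4, 2]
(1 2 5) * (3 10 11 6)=[0, 2, 5, 10, 4, 1, 3, 7, 8, 9, 11, 6]=(1 2 5)(3 10 11 6)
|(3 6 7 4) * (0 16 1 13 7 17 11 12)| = |(0 16 1 13 7 4 3 6 17 11 12)| = 11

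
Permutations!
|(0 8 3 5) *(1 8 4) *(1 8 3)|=6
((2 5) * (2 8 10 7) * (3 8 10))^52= (10)= [0, 1, 2, 3, 4, 5, 6, 7, 8, 9, 10]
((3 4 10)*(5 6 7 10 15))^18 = [0, 1, 2, 6, 7, 3, 4, 15, 8, 9, 5, 11, 12, 13, 14, 10] = (3 6 4 7 15 10 5)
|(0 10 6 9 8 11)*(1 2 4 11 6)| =6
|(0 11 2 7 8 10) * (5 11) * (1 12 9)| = |(0 5 11 2 7 8 10)(1 12 9)| = 21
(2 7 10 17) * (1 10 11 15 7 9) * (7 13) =(1 10 17 2 9)(7 11 15 13) =[0, 10, 9, 3, 4, 5, 6, 11, 8, 1, 17, 15, 12, 7, 14, 13, 16, 2]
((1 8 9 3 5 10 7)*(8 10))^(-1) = (1 7 10)(3 9 8 5) = [0, 7, 2, 9, 4, 3, 6, 10, 5, 8, 1]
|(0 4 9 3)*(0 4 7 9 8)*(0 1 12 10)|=|(0 7 9 3 4 8 1 12 10)|=9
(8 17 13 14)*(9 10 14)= (8 17 13 9 10 14)= [0, 1, 2, 3, 4, 5, 6, 7, 17, 10, 14, 11, 12, 9, 8, 15, 16, 13]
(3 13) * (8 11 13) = (3 8 11 13) = [0, 1, 2, 8, 4, 5, 6, 7, 11, 9, 10, 13, 12, 3]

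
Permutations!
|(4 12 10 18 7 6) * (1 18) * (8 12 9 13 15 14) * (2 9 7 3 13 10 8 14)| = 24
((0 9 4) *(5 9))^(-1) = (0 4 9 5) = [4, 1, 2, 3, 9, 0, 6, 7, 8, 5]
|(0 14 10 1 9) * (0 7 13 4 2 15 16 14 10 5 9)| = 9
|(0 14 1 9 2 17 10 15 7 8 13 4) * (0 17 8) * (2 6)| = 13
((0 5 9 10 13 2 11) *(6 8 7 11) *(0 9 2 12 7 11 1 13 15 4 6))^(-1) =(0 2 5)(1 7 12 13)(4 15 10 9 11 8 6) =[2, 7, 5, 3, 15, 0, 4, 12, 6, 11, 9, 8, 13, 1, 14, 10]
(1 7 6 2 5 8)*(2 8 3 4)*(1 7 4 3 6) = [0, 4, 5, 3, 2, 6, 8, 1, 7] = (1 4 2 5 6 8 7)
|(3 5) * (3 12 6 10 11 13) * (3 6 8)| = |(3 5 12 8)(6 10 11 13)| = 4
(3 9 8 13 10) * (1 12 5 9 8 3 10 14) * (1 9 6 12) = (3 8 13 14 9)(5 6 12) = [0, 1, 2, 8, 4, 6, 12, 7, 13, 3, 10, 11, 5, 14, 9]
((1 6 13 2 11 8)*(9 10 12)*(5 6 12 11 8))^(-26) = [0, 11, 9, 3, 4, 8, 1, 7, 10, 6, 13, 2, 5, 12] = (1 11 2 9 6)(5 8 10 13 12)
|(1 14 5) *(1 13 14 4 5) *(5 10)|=6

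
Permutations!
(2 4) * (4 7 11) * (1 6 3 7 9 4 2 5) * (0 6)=(0 6 3 7 11 2 9 4 5 1)=[6, 0, 9, 7, 5, 1, 3, 11, 8, 4, 10, 2]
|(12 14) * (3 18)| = 2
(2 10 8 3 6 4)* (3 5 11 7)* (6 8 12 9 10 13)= (2 13 6 4)(3 8 5 11 7)(9 10 12)= [0, 1, 13, 8, 2, 11, 4, 3, 5, 10, 12, 7, 9, 6]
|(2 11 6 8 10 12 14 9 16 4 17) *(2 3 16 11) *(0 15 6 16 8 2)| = |(0 15 6 2)(3 8 10 12 14 9 11 16 4 17)| = 20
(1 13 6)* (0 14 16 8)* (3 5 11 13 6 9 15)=(0 14 16 8)(1 6)(3 5 11 13 9 15)=[14, 6, 2, 5, 4, 11, 1, 7, 0, 15, 10, 13, 12, 9, 16, 3, 8]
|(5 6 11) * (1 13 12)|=3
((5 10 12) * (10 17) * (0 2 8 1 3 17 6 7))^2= (0 8 3 10 5 7 2 1 17 12 6)= [8, 17, 1, 10, 4, 7, 0, 2, 3, 9, 5, 11, 6, 13, 14, 15, 16, 12]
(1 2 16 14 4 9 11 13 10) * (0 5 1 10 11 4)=(0 5 1 2 16 14)(4 9)(11 13)=[5, 2, 16, 3, 9, 1, 6, 7, 8, 4, 10, 13, 12, 11, 0, 15, 14]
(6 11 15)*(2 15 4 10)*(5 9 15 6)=(2 6 11 4 10)(5 9 15)=[0, 1, 6, 3, 10, 9, 11, 7, 8, 15, 2, 4, 12, 13, 14, 5]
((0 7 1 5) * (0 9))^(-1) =(0 9 5 1 7) =[9, 7, 2, 3, 4, 1, 6, 0, 8, 5]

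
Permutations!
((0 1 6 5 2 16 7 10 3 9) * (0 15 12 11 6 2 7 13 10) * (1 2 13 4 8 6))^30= (0 5 8 16)(1 12 9 10)(2 7 6 4)(3 13 11 15)= [5, 12, 7, 13, 2, 8, 4, 6, 16, 10, 1, 15, 9, 11, 14, 3, 0]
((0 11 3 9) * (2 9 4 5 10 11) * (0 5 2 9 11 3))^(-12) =[3, 1, 5, 0, 9, 2, 6, 7, 8, 4, 11, 10] =(0 3)(2 5)(4 9)(10 11)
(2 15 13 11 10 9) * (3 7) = (2 15 13 11 10 9)(3 7) = [0, 1, 15, 7, 4, 5, 6, 3, 8, 2, 9, 10, 12, 11, 14, 13]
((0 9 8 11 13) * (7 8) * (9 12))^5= (0 11 7 12 13 8 9)= [11, 1, 2, 3, 4, 5, 6, 12, 9, 0, 10, 7, 13, 8]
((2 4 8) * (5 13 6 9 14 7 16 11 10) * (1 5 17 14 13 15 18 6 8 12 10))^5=(1 9 12 16 18 2 14 5 13 10 11 6 4 7 15 8 17)=[0, 9, 14, 3, 7, 13, 4, 15, 17, 12, 11, 6, 16, 10, 5, 8, 18, 1, 2]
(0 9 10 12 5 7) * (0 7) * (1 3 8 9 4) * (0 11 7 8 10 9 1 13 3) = [4, 0, 2, 10, 13, 11, 6, 8, 1, 9, 12, 7, 5, 3] = (0 4 13 3 10 12 5 11 7 8 1)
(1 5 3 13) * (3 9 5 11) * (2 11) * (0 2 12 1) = (0 2 11 3 13)(1 12)(5 9) = [2, 12, 11, 13, 4, 9, 6, 7, 8, 5, 10, 3, 1, 0]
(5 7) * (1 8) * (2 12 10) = [0, 8, 12, 3, 4, 7, 6, 5, 1, 9, 2, 11, 10] = (1 8)(2 12 10)(5 7)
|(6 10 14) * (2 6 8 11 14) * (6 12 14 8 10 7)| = 4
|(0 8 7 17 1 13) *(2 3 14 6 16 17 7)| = 10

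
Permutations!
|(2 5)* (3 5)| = 3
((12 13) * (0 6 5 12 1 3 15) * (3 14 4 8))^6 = (0 14 6 4 5 8 12 3 13 15 1) = [14, 0, 2, 13, 5, 8, 4, 7, 12, 9, 10, 11, 3, 15, 6, 1]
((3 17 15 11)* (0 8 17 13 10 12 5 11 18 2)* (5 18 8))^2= (0 11 13 12 2 5 3 10 18)(8 15 17)= [11, 1, 5, 10, 4, 3, 6, 7, 15, 9, 18, 13, 2, 12, 14, 17, 16, 8, 0]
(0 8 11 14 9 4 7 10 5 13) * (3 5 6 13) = (0 8 11 14 9 4 7 10 6 13)(3 5) = [8, 1, 2, 5, 7, 3, 13, 10, 11, 4, 6, 14, 12, 0, 9]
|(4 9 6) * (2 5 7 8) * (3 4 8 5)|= 6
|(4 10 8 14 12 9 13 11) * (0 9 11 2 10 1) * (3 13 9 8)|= 28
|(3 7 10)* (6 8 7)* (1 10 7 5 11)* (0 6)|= |(0 6 8 5 11 1 10 3)|= 8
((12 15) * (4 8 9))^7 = (4 8 9)(12 15) = [0, 1, 2, 3, 8, 5, 6, 7, 9, 4, 10, 11, 15, 13, 14, 12]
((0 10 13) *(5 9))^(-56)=(0 10 13)=[10, 1, 2, 3, 4, 5, 6, 7, 8, 9, 13, 11, 12, 0]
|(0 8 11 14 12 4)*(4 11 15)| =|(0 8 15 4)(11 14 12)| =12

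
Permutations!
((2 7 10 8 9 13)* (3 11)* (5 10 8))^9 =(2 13 9 8 7)(3 11)(5 10) =[0, 1, 13, 11, 4, 10, 6, 2, 7, 8, 5, 3, 12, 9]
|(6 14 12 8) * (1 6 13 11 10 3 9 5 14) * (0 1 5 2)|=13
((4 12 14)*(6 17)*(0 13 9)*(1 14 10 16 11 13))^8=(17)(0 13 16 12 14)(1 9 11 10 4)=[13, 9, 2, 3, 1, 5, 6, 7, 8, 11, 4, 10, 14, 16, 0, 15, 12, 17]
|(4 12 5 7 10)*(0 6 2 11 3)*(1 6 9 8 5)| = |(0 9 8 5 7 10 4 12 1 6 2 11 3)| = 13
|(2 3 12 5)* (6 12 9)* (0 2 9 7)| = 4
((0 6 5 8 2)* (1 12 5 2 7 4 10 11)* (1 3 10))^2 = [2, 5, 6, 11, 12, 7, 0, 1, 4, 9, 3, 10, 8] = (0 2 6)(1 5 7)(3 11 10)(4 12 8)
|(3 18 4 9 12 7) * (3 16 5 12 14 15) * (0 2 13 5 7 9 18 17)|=|(0 2 13 5 12 9 14 15 3 17)(4 18)(7 16)|=10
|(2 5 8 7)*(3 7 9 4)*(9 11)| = 8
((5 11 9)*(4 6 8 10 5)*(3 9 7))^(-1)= [0, 1, 2, 7, 9, 10, 4, 11, 6, 3, 8, 5]= (3 7 11 5 10 8 6 4 9)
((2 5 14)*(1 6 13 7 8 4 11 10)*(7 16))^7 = [0, 11, 5, 3, 7, 14, 10, 13, 16, 9, 4, 8, 12, 1, 2, 15, 6] = (1 11 8 16 6 10 4 7 13)(2 5 14)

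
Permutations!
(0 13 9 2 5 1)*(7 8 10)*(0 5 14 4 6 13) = [0, 5, 14, 3, 6, 1, 13, 8, 10, 2, 7, 11, 12, 9, 4] = (1 5)(2 14 4 6 13 9)(7 8 10)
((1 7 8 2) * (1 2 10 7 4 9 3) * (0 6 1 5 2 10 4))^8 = (10)(0 1 6) = [1, 6, 2, 3, 4, 5, 0, 7, 8, 9, 10]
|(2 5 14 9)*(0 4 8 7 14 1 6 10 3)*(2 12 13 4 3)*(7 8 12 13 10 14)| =10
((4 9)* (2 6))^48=(9)=[0, 1, 2, 3, 4, 5, 6, 7, 8, 9]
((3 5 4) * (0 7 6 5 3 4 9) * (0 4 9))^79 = (0 5 6 7)(4 9) = [5, 1, 2, 3, 9, 6, 7, 0, 8, 4]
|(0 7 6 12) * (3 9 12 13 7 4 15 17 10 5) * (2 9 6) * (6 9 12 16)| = 14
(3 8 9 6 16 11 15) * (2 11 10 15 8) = (2 11 8 9 6 16 10 15 3) = [0, 1, 11, 2, 4, 5, 16, 7, 9, 6, 15, 8, 12, 13, 14, 3, 10]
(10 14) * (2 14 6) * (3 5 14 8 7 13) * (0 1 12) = (0 1 12)(2 8 7 13 3 5 14 10 6) = [1, 12, 8, 5, 4, 14, 2, 13, 7, 9, 6, 11, 0, 3, 10]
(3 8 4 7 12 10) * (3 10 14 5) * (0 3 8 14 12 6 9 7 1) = (0 3 14 5 8 4 1)(6 9 7) = [3, 0, 2, 14, 1, 8, 9, 6, 4, 7, 10, 11, 12, 13, 5]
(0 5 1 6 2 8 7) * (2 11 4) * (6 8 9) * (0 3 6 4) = (0 5 1 8 7 3 6 11)(2 9 4) = [5, 8, 9, 6, 2, 1, 11, 3, 7, 4, 10, 0]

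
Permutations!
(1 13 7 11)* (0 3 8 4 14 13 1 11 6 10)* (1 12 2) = (0 3 8 4 14 13 7 6 10)(1 12 2) = [3, 12, 1, 8, 14, 5, 10, 6, 4, 9, 0, 11, 2, 7, 13]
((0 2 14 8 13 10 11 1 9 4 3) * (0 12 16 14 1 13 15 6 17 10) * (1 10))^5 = [0, 16, 2, 15, 8, 5, 3, 7, 9, 14, 10, 11, 6, 13, 1, 4, 17, 12] = (1 16 17 12 6 3 15 4 8 9 14)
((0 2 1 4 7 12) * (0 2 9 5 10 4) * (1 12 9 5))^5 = (0 9 4 5 1 7 10)(2 12) = [9, 7, 12, 3, 5, 1, 6, 10, 8, 4, 0, 11, 2]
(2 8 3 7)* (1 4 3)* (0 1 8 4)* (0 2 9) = (0 1 2 4 3 7 9) = [1, 2, 4, 7, 3, 5, 6, 9, 8, 0]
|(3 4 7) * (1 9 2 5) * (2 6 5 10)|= 12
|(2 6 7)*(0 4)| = |(0 4)(2 6 7)| = 6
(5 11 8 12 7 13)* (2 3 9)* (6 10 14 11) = (2 3 9)(5 6 10 14 11 8 12 7 13) = [0, 1, 3, 9, 4, 6, 10, 13, 12, 2, 14, 8, 7, 5, 11]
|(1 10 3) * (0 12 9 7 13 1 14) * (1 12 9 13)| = |(0 9 7 1 10 3 14)(12 13)| = 14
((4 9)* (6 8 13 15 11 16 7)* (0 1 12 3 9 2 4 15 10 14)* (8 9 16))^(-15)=(0 14 10 13 8 11 15 9 6 7 16 3 12 1)(2 4)=[14, 0, 4, 12, 2, 5, 7, 16, 11, 6, 13, 15, 1, 8, 10, 9, 3]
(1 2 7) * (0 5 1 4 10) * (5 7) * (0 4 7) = (1 2 5)(4 10) = [0, 2, 5, 3, 10, 1, 6, 7, 8, 9, 4]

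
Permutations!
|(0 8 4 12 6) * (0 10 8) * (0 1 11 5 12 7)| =|(0 1 11 5 12 6 10 8 4 7)| =10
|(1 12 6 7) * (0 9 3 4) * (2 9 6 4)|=6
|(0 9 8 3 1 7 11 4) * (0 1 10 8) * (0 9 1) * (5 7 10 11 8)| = 9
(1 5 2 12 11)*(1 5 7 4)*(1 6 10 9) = [0, 7, 12, 3, 6, 2, 10, 4, 8, 1, 9, 5, 11] = (1 7 4 6 10 9)(2 12 11 5)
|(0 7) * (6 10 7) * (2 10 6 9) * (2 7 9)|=|(0 2 10 9 7)|=5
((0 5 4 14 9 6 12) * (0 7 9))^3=[14, 1, 2, 3, 5, 0, 9, 12, 8, 7, 10, 11, 6, 13, 4]=(0 14 4 5)(6 9 7 12)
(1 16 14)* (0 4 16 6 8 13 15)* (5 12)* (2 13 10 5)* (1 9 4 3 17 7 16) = (0 3 17 7 16 14 9 4 1 6 8 10 5 12 2 13 15) = [3, 6, 13, 17, 1, 12, 8, 16, 10, 4, 5, 11, 2, 15, 9, 0, 14, 7]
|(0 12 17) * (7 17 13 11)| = |(0 12 13 11 7 17)| = 6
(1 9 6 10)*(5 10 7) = (1 9 6 7 5 10) = [0, 9, 2, 3, 4, 10, 7, 5, 8, 6, 1]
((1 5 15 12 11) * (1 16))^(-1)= [0, 16, 2, 3, 4, 1, 6, 7, 8, 9, 10, 12, 15, 13, 14, 5, 11]= (1 16 11 12 15 5)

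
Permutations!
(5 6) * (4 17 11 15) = [0, 1, 2, 3, 17, 6, 5, 7, 8, 9, 10, 15, 12, 13, 14, 4, 16, 11] = (4 17 11 15)(5 6)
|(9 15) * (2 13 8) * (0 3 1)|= |(0 3 1)(2 13 8)(9 15)|= 6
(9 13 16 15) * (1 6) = (1 6)(9 13 16 15) = [0, 6, 2, 3, 4, 5, 1, 7, 8, 13, 10, 11, 12, 16, 14, 9, 15]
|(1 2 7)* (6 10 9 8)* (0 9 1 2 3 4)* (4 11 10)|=20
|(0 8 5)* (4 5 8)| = |(8)(0 4 5)| = 3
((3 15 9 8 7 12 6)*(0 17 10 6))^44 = (0 3 7 10 9)(6 8 17 15 12) = [3, 1, 2, 7, 4, 5, 8, 10, 17, 0, 9, 11, 6, 13, 14, 12, 16, 15]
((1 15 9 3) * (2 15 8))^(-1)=(1 3 9 15 2 8)=[0, 3, 8, 9, 4, 5, 6, 7, 1, 15, 10, 11, 12, 13, 14, 2]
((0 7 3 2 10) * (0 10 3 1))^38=(10)(0 1 7)=[1, 7, 2, 3, 4, 5, 6, 0, 8, 9, 10]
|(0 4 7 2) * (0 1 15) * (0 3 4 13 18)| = 6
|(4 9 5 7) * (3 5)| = |(3 5 7 4 9)| = 5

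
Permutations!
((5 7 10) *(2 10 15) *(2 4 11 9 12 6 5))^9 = (2 10)(4 11 9 12 6 5 7 15) = [0, 1, 10, 3, 11, 7, 5, 15, 8, 12, 2, 9, 6, 13, 14, 4]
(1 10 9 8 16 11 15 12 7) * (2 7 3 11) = (1 10 9 8 16 2 7)(3 11 15 12) = [0, 10, 7, 11, 4, 5, 6, 1, 16, 8, 9, 15, 3, 13, 14, 12, 2]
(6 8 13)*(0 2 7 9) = (0 2 7 9)(6 8 13) = [2, 1, 7, 3, 4, 5, 8, 9, 13, 0, 10, 11, 12, 6]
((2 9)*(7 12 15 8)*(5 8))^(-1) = [0, 1, 9, 3, 4, 15, 6, 8, 5, 2, 10, 11, 7, 13, 14, 12] = (2 9)(5 15 12 7 8)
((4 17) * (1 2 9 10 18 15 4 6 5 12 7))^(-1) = (1 7 12 5 6 17 4 15 18 10 9 2) = [0, 7, 1, 3, 15, 6, 17, 12, 8, 2, 9, 11, 5, 13, 14, 18, 16, 4, 10]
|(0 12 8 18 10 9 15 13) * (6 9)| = 9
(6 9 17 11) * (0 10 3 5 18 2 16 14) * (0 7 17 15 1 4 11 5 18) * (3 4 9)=(0 10 4 11 6 3 18 2 16 14 7 17 5)(1 9 15)=[10, 9, 16, 18, 11, 0, 3, 17, 8, 15, 4, 6, 12, 13, 7, 1, 14, 5, 2]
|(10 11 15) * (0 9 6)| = 3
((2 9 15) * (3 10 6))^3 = (15) = [0, 1, 2, 3, 4, 5, 6, 7, 8, 9, 10, 11, 12, 13, 14, 15]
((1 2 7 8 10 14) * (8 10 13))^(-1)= (1 14 10 7 2)(8 13)= [0, 14, 1, 3, 4, 5, 6, 2, 13, 9, 7, 11, 12, 8, 10]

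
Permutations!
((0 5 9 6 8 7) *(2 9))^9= (0 2 6 7 5 9 8)= [2, 1, 6, 3, 4, 9, 7, 5, 0, 8]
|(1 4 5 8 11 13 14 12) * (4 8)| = 6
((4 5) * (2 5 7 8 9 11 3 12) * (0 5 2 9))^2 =(0 4 8 5 7)(3 9)(11 12) =[4, 1, 2, 9, 8, 7, 6, 0, 5, 3, 10, 12, 11]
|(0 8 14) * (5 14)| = 4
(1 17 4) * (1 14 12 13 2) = [0, 17, 1, 3, 14, 5, 6, 7, 8, 9, 10, 11, 13, 2, 12, 15, 16, 4] = (1 17 4 14 12 13 2)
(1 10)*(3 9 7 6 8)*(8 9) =(1 10)(3 8)(6 9 7) =[0, 10, 2, 8, 4, 5, 9, 6, 3, 7, 1]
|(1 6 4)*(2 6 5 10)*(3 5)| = 7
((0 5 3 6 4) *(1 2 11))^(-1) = (0 4 6 3 5)(1 11 2) = [4, 11, 1, 5, 6, 0, 3, 7, 8, 9, 10, 2]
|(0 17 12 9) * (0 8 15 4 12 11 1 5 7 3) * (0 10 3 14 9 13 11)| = 22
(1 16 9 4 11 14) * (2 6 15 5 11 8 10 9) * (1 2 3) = (1 16 3)(2 6 15 5 11 14)(4 8 10 9) = [0, 16, 6, 1, 8, 11, 15, 7, 10, 4, 9, 14, 12, 13, 2, 5, 3]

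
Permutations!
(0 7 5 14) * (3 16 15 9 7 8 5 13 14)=(0 8 5 3 16 15 9 7 13 14)=[8, 1, 2, 16, 4, 3, 6, 13, 5, 7, 10, 11, 12, 14, 0, 9, 15]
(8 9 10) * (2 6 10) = [0, 1, 6, 3, 4, 5, 10, 7, 9, 2, 8] = (2 6 10 8 9)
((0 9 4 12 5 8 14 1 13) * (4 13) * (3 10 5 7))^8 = (0 13 9)(1 14 8 5 10 3 7 12 4) = [13, 14, 2, 7, 1, 10, 6, 12, 5, 0, 3, 11, 4, 9, 8]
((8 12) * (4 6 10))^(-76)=[0, 1, 2, 3, 10, 5, 4, 7, 8, 9, 6, 11, 12]=(12)(4 10 6)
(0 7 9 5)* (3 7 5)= (0 5)(3 7 9)= [5, 1, 2, 7, 4, 0, 6, 9, 8, 3]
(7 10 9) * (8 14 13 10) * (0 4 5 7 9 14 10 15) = (0 4 5 7 8 10 14 13 15) = [4, 1, 2, 3, 5, 7, 6, 8, 10, 9, 14, 11, 12, 15, 13, 0]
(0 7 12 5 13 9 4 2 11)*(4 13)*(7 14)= (0 14 7 12 5 4 2 11)(9 13)= [14, 1, 11, 3, 2, 4, 6, 12, 8, 13, 10, 0, 5, 9, 7]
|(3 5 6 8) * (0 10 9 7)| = |(0 10 9 7)(3 5 6 8)| = 4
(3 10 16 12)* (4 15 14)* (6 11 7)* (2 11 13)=(2 11 7 6 13)(3 10 16 12)(4 15 14)=[0, 1, 11, 10, 15, 5, 13, 6, 8, 9, 16, 7, 3, 2, 4, 14, 12]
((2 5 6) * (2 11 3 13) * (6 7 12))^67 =[0, 1, 12, 5, 4, 6, 13, 11, 8, 9, 10, 2, 3, 7] =(2 12 3 5 6 13 7 11)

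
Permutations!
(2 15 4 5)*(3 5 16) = [0, 1, 15, 5, 16, 2, 6, 7, 8, 9, 10, 11, 12, 13, 14, 4, 3] = (2 15 4 16 3 5)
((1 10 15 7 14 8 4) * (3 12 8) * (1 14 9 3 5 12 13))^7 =(15)(4 5 8 14 12) =[0, 1, 2, 3, 5, 8, 6, 7, 14, 9, 10, 11, 4, 13, 12, 15]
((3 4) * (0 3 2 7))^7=(0 4 7 3 2)=[4, 1, 0, 2, 7, 5, 6, 3]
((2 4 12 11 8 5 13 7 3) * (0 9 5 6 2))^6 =(13) =[0, 1, 2, 3, 4, 5, 6, 7, 8, 9, 10, 11, 12, 13]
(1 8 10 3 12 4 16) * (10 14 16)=[0, 8, 2, 12, 10, 5, 6, 7, 14, 9, 3, 11, 4, 13, 16, 15, 1]=(1 8 14 16)(3 12 4 10)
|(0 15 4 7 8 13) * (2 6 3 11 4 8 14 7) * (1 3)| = 12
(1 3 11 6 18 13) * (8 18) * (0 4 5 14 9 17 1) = (0 4 5 14 9 17 1 3 11 6 8 18 13) = [4, 3, 2, 11, 5, 14, 8, 7, 18, 17, 10, 6, 12, 0, 9, 15, 16, 1, 13]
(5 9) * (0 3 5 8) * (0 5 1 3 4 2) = (0 4 2)(1 3)(5 9 8) = [4, 3, 0, 1, 2, 9, 6, 7, 5, 8]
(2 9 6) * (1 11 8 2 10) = (1 11 8 2 9 6 10) = [0, 11, 9, 3, 4, 5, 10, 7, 2, 6, 1, 8]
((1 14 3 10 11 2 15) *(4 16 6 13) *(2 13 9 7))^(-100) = (1 11 6 15 10 16 2 3 4 7 14 13 9) = [0, 11, 3, 4, 7, 5, 15, 14, 8, 1, 16, 6, 12, 9, 13, 10, 2]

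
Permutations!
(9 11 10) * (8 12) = (8 12)(9 11 10) = [0, 1, 2, 3, 4, 5, 6, 7, 12, 11, 9, 10, 8]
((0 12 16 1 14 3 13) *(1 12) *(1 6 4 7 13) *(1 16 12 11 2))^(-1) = (0 13 7 4 6)(1 2 11 16 3 14) = [13, 2, 11, 14, 6, 5, 0, 4, 8, 9, 10, 16, 12, 7, 1, 15, 3]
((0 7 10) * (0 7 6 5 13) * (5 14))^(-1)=(0 13 5 14 6)(7 10)=[13, 1, 2, 3, 4, 14, 0, 10, 8, 9, 7, 11, 12, 5, 6]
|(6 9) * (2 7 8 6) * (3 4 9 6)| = |(2 7 8 3 4 9)| = 6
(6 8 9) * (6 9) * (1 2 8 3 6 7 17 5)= (1 2 8 7 17 5)(3 6)= [0, 2, 8, 6, 4, 1, 3, 17, 7, 9, 10, 11, 12, 13, 14, 15, 16, 5]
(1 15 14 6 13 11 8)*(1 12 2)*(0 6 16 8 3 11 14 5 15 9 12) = (0 6 13 14 16 8)(1 9 12 2)(3 11)(5 15) = [6, 9, 1, 11, 4, 15, 13, 7, 0, 12, 10, 3, 2, 14, 16, 5, 8]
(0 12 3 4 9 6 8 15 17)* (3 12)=[3, 1, 2, 4, 9, 5, 8, 7, 15, 6, 10, 11, 12, 13, 14, 17, 16, 0]=(0 3 4 9 6 8 15 17)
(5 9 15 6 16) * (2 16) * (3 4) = (2 16 5 9 15 6)(3 4) = [0, 1, 16, 4, 3, 9, 2, 7, 8, 15, 10, 11, 12, 13, 14, 6, 5]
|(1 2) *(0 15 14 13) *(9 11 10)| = |(0 15 14 13)(1 2)(9 11 10)| = 12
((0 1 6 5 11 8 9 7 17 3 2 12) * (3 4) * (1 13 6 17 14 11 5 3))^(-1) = (0 12 2 3 6 13)(1 4 17)(7 9 8 11 14) = [12, 4, 3, 6, 17, 5, 13, 9, 11, 8, 10, 14, 2, 0, 7, 15, 16, 1]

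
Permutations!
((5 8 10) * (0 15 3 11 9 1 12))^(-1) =(0 12 1 9 11 3 15)(5 10 8) =[12, 9, 2, 15, 4, 10, 6, 7, 5, 11, 8, 3, 1, 13, 14, 0]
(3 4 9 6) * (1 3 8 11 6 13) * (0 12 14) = (0 12 14)(1 3 4 9 13)(6 8 11) = [12, 3, 2, 4, 9, 5, 8, 7, 11, 13, 10, 6, 14, 1, 0]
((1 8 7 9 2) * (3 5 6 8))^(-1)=(1 2 9 7 8 6 5 3)=[0, 2, 9, 1, 4, 3, 5, 8, 6, 7]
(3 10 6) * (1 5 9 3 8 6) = (1 5 9 3 10)(6 8) = [0, 5, 2, 10, 4, 9, 8, 7, 6, 3, 1]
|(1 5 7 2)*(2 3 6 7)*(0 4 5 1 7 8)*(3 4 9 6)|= |(0 9 6 8)(2 7 4 5)|= 4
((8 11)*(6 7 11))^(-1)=(6 8 11 7)=[0, 1, 2, 3, 4, 5, 8, 6, 11, 9, 10, 7]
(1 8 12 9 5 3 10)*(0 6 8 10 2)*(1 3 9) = [6, 10, 0, 2, 4, 9, 8, 7, 12, 5, 3, 11, 1] = (0 6 8 12 1 10 3 2)(5 9)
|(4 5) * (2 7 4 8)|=5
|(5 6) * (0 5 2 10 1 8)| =7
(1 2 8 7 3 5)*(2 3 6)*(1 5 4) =(1 3 4)(2 8 7 6) =[0, 3, 8, 4, 1, 5, 2, 6, 7]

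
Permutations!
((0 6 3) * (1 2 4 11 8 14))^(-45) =(1 11)(2 8)(4 14) =[0, 11, 8, 3, 14, 5, 6, 7, 2, 9, 10, 1, 12, 13, 4]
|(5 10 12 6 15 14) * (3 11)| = |(3 11)(5 10 12 6 15 14)| = 6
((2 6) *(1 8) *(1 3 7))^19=(1 7 3 8)(2 6)=[0, 7, 6, 8, 4, 5, 2, 3, 1]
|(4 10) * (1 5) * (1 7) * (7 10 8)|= 6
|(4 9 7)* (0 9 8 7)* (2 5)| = 6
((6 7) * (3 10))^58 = (10) = [0, 1, 2, 3, 4, 5, 6, 7, 8, 9, 10]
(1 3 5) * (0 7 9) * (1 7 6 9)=(0 6 9)(1 3 5 7)=[6, 3, 2, 5, 4, 7, 9, 1, 8, 0]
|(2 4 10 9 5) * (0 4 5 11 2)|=|(0 4 10 9 11 2 5)|=7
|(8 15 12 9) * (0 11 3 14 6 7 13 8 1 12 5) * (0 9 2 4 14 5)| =|(0 11 3 5 9 1 12 2 4 14 6 7 13 8 15)| =15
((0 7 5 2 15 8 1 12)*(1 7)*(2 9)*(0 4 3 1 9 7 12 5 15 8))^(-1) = (0 15 7 5 1 3 4 12 8 2 9) = [15, 3, 9, 4, 12, 1, 6, 5, 2, 0, 10, 11, 8, 13, 14, 7]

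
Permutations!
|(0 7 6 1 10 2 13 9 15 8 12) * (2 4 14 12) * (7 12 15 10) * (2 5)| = |(0 12)(1 7 6)(2 13 9 10 4 14 15 8 5)| = 18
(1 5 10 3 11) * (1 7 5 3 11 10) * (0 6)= (0 6)(1 3 10 11 7 5)= [6, 3, 2, 10, 4, 1, 0, 5, 8, 9, 11, 7]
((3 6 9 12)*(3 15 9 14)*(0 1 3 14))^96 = (15) = [0, 1, 2, 3, 4, 5, 6, 7, 8, 9, 10, 11, 12, 13, 14, 15]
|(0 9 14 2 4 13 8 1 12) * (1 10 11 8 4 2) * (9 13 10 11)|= |(0 13 4 10 9 14 1 12)(8 11)|= 8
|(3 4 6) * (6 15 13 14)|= |(3 4 15 13 14 6)|= 6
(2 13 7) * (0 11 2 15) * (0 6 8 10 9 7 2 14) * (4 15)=[11, 1, 13, 3, 15, 5, 8, 4, 10, 7, 9, 14, 12, 2, 0, 6]=(0 11 14)(2 13)(4 15 6 8 10 9 7)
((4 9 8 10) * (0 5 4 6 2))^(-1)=(0 2 6 10 8 9 4 5)=[2, 1, 6, 3, 5, 0, 10, 7, 9, 4, 8]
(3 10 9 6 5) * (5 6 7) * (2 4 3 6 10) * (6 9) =(2 4 3)(5 9 7)(6 10) =[0, 1, 4, 2, 3, 9, 10, 5, 8, 7, 6]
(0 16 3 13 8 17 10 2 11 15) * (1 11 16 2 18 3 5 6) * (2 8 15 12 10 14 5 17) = (0 8 2 16 17 14 5 6 1 11 12 10 18 3 13 15) = [8, 11, 16, 13, 4, 6, 1, 7, 2, 9, 18, 12, 10, 15, 5, 0, 17, 14, 3]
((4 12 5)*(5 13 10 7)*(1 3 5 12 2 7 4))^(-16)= (1 5 3)(2 12 10)(4 7 13)= [0, 5, 12, 1, 7, 3, 6, 13, 8, 9, 2, 11, 10, 4]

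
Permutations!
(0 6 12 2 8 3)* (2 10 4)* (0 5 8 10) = (0 6 12)(2 10 4)(3 5 8) = [6, 1, 10, 5, 2, 8, 12, 7, 3, 9, 4, 11, 0]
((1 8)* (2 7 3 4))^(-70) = [0, 1, 3, 2, 7, 5, 6, 4, 8] = (8)(2 3)(4 7)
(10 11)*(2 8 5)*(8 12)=[0, 1, 12, 3, 4, 2, 6, 7, 5, 9, 11, 10, 8]=(2 12 8 5)(10 11)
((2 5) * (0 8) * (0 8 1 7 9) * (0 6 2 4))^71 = (0 4 5 2 6 9 7 1) = [4, 0, 6, 3, 5, 2, 9, 1, 8, 7]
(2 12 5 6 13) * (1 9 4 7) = (1 9 4 7)(2 12 5 6 13) = [0, 9, 12, 3, 7, 6, 13, 1, 8, 4, 10, 11, 5, 2]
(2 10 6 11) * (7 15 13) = (2 10 6 11)(7 15 13) = [0, 1, 10, 3, 4, 5, 11, 15, 8, 9, 6, 2, 12, 7, 14, 13]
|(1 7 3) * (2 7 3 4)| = 6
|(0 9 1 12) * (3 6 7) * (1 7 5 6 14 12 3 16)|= |(0 9 7 16 1 3 14 12)(5 6)|= 8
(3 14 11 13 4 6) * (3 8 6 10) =(3 14 11 13 4 10)(6 8) =[0, 1, 2, 14, 10, 5, 8, 7, 6, 9, 3, 13, 12, 4, 11]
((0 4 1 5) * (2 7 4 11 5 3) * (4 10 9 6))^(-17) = (0 11 5)(1 4 6 9 10 7 2 3) = [11, 4, 3, 1, 6, 0, 9, 2, 8, 10, 7, 5]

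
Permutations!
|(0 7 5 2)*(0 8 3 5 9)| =12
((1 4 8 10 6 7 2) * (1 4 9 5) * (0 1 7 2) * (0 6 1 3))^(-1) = (0 3)(1 10 8 4 2 6 7 5 9) = [3, 10, 6, 0, 2, 9, 7, 5, 4, 1, 8]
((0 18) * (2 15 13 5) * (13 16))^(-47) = (0 18)(2 13 15 5 16) = [18, 1, 13, 3, 4, 16, 6, 7, 8, 9, 10, 11, 12, 15, 14, 5, 2, 17, 0]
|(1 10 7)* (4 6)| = 6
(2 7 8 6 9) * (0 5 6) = (0 5 6 9 2 7 8) = [5, 1, 7, 3, 4, 6, 9, 8, 0, 2]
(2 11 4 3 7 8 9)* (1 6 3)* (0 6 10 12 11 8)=(0 6 3 7)(1 10 12 11 4)(2 8 9)=[6, 10, 8, 7, 1, 5, 3, 0, 9, 2, 12, 4, 11]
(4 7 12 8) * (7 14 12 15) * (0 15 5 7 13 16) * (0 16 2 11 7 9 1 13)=(16)(0 15)(1 13 2 11 7 5 9)(4 14 12 8)=[15, 13, 11, 3, 14, 9, 6, 5, 4, 1, 10, 7, 8, 2, 12, 0, 16]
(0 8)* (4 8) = (0 4 8) = [4, 1, 2, 3, 8, 5, 6, 7, 0]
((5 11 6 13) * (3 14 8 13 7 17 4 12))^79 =(3 8 5 6 17 12 14 13 11 7 4) =[0, 1, 2, 8, 3, 6, 17, 4, 5, 9, 10, 7, 14, 11, 13, 15, 16, 12]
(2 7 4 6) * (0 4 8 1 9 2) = (0 4 6)(1 9 2 7 8) = [4, 9, 7, 3, 6, 5, 0, 8, 1, 2]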